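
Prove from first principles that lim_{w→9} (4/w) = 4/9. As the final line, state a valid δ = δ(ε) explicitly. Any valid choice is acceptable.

Let ε > 0 be given. We seek δ > 0 such that 0 < |w − 9| < δ implies |4/w − (4/9)| < ε.
|4/w − (4/9)| = 4·|9 − w|/(9·|w|) = 4|w − 9|/(9|w|).
Restrict δ ≤ 9/2. Then |w − 9| < 9/2 gives |w| > 9/2, so 9|w| > 81/2.
Then |4/w − (4/9)| < 4|w − 9|/(81/2), which is < ε when |w − 9| < (81/8)ε.
Take δ = min(9/2, (81/8)ε). Then 0 < |w − 9| < δ gives both |w − 9| < 9/2 and |w − 9| < (81/8)ε, so |4/w − (4/9)| < ε.

δ = min(9/2, (81/8)ε)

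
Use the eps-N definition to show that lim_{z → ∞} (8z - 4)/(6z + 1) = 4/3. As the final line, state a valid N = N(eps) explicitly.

N = (8/9)/eps

Let eps > 0 be given. We seek N > 0 such that z > N implies |(8z - 4)/(6z + 1) − (4/3)| < eps.
(8z - 4)/(6z + 1) − (4/3) = (6(8z - 4) − 8(6z + 1)) / (6(6z + 1)) = -32/(6(6z + 1)).
For z > 0 we have 6z + 1 > 6z, so |(8z - 4)/(6z + 1) − (4/3)| = 32/(6(6z + 1)) < 32/(6·6z) = (8/9)/z.
Thus |(8z - 4)/(6z + 1) − (4/3)| < eps whenever z > (8/9)/eps.
Take N = (8/9)/eps. If z > N then |(8z - 4)/(6z + 1) − (4/3)| < (8/9)/z < eps.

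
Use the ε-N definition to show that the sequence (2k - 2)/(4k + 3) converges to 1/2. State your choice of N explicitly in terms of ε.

N = (7/8)/ε

Suppose ε > 0. For k ≥ 1, |(2k - 2)/(4k + 3) − (1/2)| = |-14|/(4(4k + 3)) = 14/(4(4k + 3)).
Since 4k + 3 ≥ 4k for k ≥ 1, this is ≤ 14/(4·4k) = (7/8)/k.
So |(2k - 2)/(4k + 3) − (1/2)| < ε whenever k > (7/8)/ε.
Take N = (7/8)/ε. If k > N then |(2k - 2)/(4k + 3) − (1/2)| ≤ (7/8)/k < ε.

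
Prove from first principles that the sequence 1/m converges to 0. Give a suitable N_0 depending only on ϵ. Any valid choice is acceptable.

N_0 = 1/ϵ

Fix ϵ > 0. For m ≥ 1, |1/m − 0| = 1/(m) ≤ 1/m.
We need 1/m < ϵ, i.e. m > 1/ϵ.
Take N_0 = 1/ϵ. If m > N_0 then |1/m| ≤ 1/m < ϵ.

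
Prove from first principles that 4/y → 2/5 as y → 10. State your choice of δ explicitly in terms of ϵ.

Let ϵ > 0 be given. We seek δ > 0 such that 0 < |y − 10| < δ implies |4/y − (2/5)| < ϵ.
|4/y − (2/5)| = 4·|10 − y|/(10·|y|) = 4|y − 10|/(10|y|).
Restrict δ ≤ 5. Then |y − 10| < 5 gives |y| > 5, so 10|y| > 50.
Then |4/y − (2/5)| < 4|y − 10|/50, which is < ϵ when |y − 10| < (25/2)ϵ.
Take δ = min(5, (25/2)ϵ). Then 0 < |y − 10| < δ gives both |y − 10| < 5 and |y − 10| < (25/2)ϵ, so |4/y − (2/5)| < ϵ.

δ = min(5, (25/2)ϵ)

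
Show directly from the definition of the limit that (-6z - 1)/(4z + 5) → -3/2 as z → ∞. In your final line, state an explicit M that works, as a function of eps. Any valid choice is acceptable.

M = (13/8)/eps

Let eps > 0 be given. We seek M > 0 such that z > M implies |(-6z - 1)/(4z + 5) + 3/2| < eps.
(-6z - 1)/(4z + 5) + 3/2 = (4(-6z - 1) − (-6)(4z + 5)) / (4(4z + 5)) = 26/(4(4z + 5)).
For z > 0 we have 4z + 5 > 4z, so |(-6z - 1)/(4z + 5) + 3/2| = 26/(4(4z + 5)) < 26/(4·4z) = (13/8)/z.
Thus |(-6z - 1)/(4z + 5) + 3/2| < eps whenever z > (13/8)/eps.
Take M = (13/8)/eps. If z > M then |(-6z - 1)/(4z + 5) + 3/2| < (13/8)/z < eps.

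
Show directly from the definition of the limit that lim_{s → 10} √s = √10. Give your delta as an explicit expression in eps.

delta = min(10, √10·eps)

Let eps > 0. We want delta > 0 such that 0 < |s − 10| < delta implies |√s − √10| < eps.
Rationalise: √s − √10 = (s − 10)/(√s + √10), so |√s − √10| = |s − 10|/(√s + √10).
Restrict delta ≤ 10 so that |s − 10| < 10 forces s > 0, and then √s + √10 > √10.
Hence |√s − √10| < |s − 10|/√10, which is < eps once |s − 10| < √10·eps.
Take delta = min(10, √10·eps). If 0 < |s − 10| < delta then s > 0 and |√s − √10| < |s − 10|/√10 < eps.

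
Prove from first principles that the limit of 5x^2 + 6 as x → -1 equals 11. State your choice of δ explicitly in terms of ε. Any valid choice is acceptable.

δ = min(1, ε/15)

Suppose ε > 0. We want δ > 0 such that 0 < |x + 1| < δ implies |(5x^2 + 6) − 11| < ε.
(5x^2 + 6) − 11 = 5x^2 - 5 = (x + 1)(5x - 5).
So |(5x^2 + 6) − 11| = |x + 1|·|5x - 5|.
Require δ ≤ 1. Then |x + 1| < 1 gives |x| < 2, and by the triangle inequality |5x - 5| ≤ 5·2 + 5 = 15.
Hence |(5x^2 + 6) − 11| ≤ 15|x + 1| < ε provided |x + 1| < ε/15.
Take δ = min(1, ε/15). Then 0 < |x + 1| < δ gives both |x + 1| < 1 and |x + 1| < ε/15, so |(5x^2 + 6) − 11| < ε.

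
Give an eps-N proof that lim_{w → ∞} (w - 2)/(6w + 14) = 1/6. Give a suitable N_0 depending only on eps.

Let eps > 0. We seek N_0 > 0 such that w > N_0 implies |(w - 2)/(6w + 14) − (1/6)| < eps.
(w - 2)/(6w + 14) − (1/6) = (6(w - 2) − (6w + 14)) / (6(6w + 14)) = -26/(6(6w + 14)).
For w > 0 we have 6w + 14 > 6w, so |(w - 2)/(6w + 14) − (1/6)| = 26/(6(6w + 14)) < 26/(6·6w) = (13/18)/w.
Thus |(w - 2)/(6w + 14) − (1/6)| < eps whenever w > (13/18)/eps.
Take N_0 = (13/18)/eps. If w > N_0 then |(w - 2)/(6w + 14) − (1/6)| < (13/18)/w < eps.

N_0 = (13/18)/eps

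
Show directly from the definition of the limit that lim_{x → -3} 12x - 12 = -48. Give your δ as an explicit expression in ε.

Let ε > 0 be given. We need δ > 0 so that 0 < |x + 3| < δ implies |(12x - 12) + 48| < ε.
Since (12x - 12) + 48 = 12(x + 3), we have |(12x - 12) + 48| = 12|x + 3|.
Thus it suffices that |x + 3| < ε/12.
Take δ = ε/12. If 0 < |x + 3| < δ then |(12x - 12) + 48| = 12|x + 3| < 12·(ε/12) = ε.

δ = ε/12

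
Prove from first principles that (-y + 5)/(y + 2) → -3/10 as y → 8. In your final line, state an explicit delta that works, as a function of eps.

Let eps > 0. We want delta > 0 with 0 < |y − 8| < delta ⇒ |(-y + 5)/(y + 2) + 3/10| < eps.
Combining over a common denominator, (-y + 5)/(y + 2) + 3/10 = [(-y + 5)·10 − (-3)·(y + 2)] / [10·(y + 2)] = -7(y − 8) / (10(y + 2)).
So |(-y + 5)/(y + 2) + 3/10| = 7|y − 8| / (10·|y + 2|).
Require delta ≤ 5, so |y + 2| ≥ |10| − |y − 8| > 10 − 5 = 5.
Hence |(-y + 5)/(y + 2) + 3/10| < 7|y − 8|/(10·5) = (7/50)|y − 8|, which is < eps once |y − 8| < (50/7)eps.
Take delta = min(5, (50/7)eps). Then 0 < |y − 8| < delta forces both bounds, so |(-y + 5)/(y + 2) + 3/10| < eps.

delta = min(5, (50/7)eps)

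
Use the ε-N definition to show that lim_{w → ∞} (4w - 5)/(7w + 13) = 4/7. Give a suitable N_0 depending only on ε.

Let ε > 0 be given. We seek N_0 > 0 such that w > N_0 implies |(4w - 5)/(7w + 13) − (4/7)| < ε.
(4w - 5)/(7w + 13) − (4/7) = (7(4w - 5) − 4(7w + 13)) / (7(7w + 13)) = -87/(7(7w + 13)).
For w > 0 we have 7w + 13 > 7w, so |(4w - 5)/(7w + 13) − (4/7)| = 87/(7(7w + 13)) < 87/(7·7w) = (87/49)/w.
Thus |(4w - 5)/(7w + 13) − (4/7)| < ε whenever w > (87/49)/ε.
Take N_0 = (87/49)/ε. If w > N_0 then |(4w - 5)/(7w + 13) − (4/7)| < (87/49)/w < ε.

N_0 = (87/49)/ε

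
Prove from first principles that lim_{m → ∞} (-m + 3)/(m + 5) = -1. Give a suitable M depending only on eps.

M = 8/eps

Fix eps > 0. For m ≥ 1, |(-m + 3)/(m + 5) + 1| = |8|/((m + 5)) = 8/((m + 5)).
Since m + 5 ≥ m for m ≥ 1, this is ≤ 8/(m) = 8/m.
So |(-m + 3)/(m + 5) + 1| < eps whenever m > 8/eps.
Take M = 8/eps. If m > M then |(-m + 3)/(m + 5) + 1| ≤ 8/m < eps.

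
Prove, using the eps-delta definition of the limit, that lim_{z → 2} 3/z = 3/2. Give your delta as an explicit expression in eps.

Let eps > 0 be given. We seek delta > 0 such that 0 < |z − 2| < delta implies |3/z − (3/2)| < eps.
|3/z − (3/2)| = 3·|2 − z|/(2·|z|) = 3|z − 2|/(2|z|).
Restrict delta ≤ 1. Then |z − 2| < 1 gives |z| > 1, so 2|z| > 2.
Then |3/z − (3/2)| < 3|z − 2|/2, which is < eps when |z − 2| < (2/3)eps.
Take delta = min(1, (2/3)eps). Then 0 < |z − 2| < delta gives both |z − 2| < 1 and |z − 2| < (2/3)eps, so |3/z − (3/2)| < eps.

delta = min(1, (2/3)eps)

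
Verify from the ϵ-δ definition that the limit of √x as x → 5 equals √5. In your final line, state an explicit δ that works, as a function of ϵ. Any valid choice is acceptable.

δ = min(5, √5·ϵ)

Let ϵ > 0. We want δ > 0 such that 0 < |x − 5| < δ implies |√x − √5| < ϵ.
Rationalise: √x − √5 = (x − 5)/(√x + √5), so |√x − √5| = |x − 5|/(√x + √5).
Restrict δ ≤ 5 so that |x − 5| < 5 forces x > 0, and then √x + √5 > √5.
Hence |√x − √5| < |x − 5|/√5, which is < ϵ once |x − 5| < √5·ϵ.
Take δ = min(5, √5·ϵ). If 0 < |x − 5| < δ then x > 0 and |√x − √5| < |x − 5|/√5 < ϵ.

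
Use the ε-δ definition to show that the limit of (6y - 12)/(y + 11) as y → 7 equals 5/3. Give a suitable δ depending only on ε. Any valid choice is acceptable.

Let ε > 0. We want δ > 0 with 0 < |y − 7| < δ ⇒ |(6y - 12)/(y + 11) − (5/3)| < ε.
Combining over a common denominator, (6y - 12)/(y + 11) − (5/3) = [(6y - 12)·18 − 30·(y + 11)] / [18·(y + 11)] = 78(y − 7) / (18(y + 11)).
So |(6y - 12)/(y + 11) − (5/3)| = 78|y − 7| / (18·|y + 11|).
Restrict δ ≤ 9. Then |y − 7| < 9 gives |y + 11| = |(y − 7) + 18| ≥ 18 − 9 = 9.
Hence |(6y - 12)/(y + 11) − (5/3)| < 78|y − 7|/(18·9) = (13/27)|y − 7|, which is < ε once |y − 7| < (27/13)ε.
Take δ = min(9, (27/13)ε). Then 0 < |y − 7| < δ forces both bounds, so |(6y - 12)/(y + 11) − (5/3)| < ε.

δ = min(9, (27/13)ε)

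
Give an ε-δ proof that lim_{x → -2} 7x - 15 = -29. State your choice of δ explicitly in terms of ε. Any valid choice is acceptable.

δ = ε/7

Fix ε > 0. We need δ > 0 so that 0 < |x + 2| < δ implies |(7x - 15) + 29| < ε.
Since (7x - 15) + 29 = 7(x + 2), we have |(7x - 15) + 29| = 7|x + 2|.
Thus it suffices that |x + 2| < ε/7.
Take δ = ε/7. If 0 < |x + 2| < δ then |(7x - 15) + 29| = 7|x + 2| < 7·(ε/7) = ε.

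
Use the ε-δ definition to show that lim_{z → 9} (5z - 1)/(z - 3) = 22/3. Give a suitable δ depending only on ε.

Suppose ε > 0. We want δ > 0 with 0 < |z − 9| < δ ⇒ |(5z - 1)/(z - 3) − (22/3)| < ε.
Combining over a common denominator, (5z - 1)/(z - 3) − (22/3) = [(5z - 1)·6 − 44·(z - 3)] / [6·(z - 3)] = -14(z − 9) / (6(z - 3)).
So |(5z - 1)/(z - 3) − (22/3)| = 14|z − 9| / (6·|z − 3|).
Require δ ≤ 3, so |z − 3| ≥ |6| − |z − 9| > 6 − 3 = 3.
Hence |(5z - 1)/(z - 3) − (22/3)| < 14|z − 9|/(6·3) = (7/9)|z − 9|, which is < ε once |z − 9| < (9/7)ε.
Take δ = min(3, (9/7)ε). Then 0 < |z − 9| < δ forces both bounds, so |(5z - 1)/(z - 3) − (22/3)| < ε.

δ = min(3, (9/7)ε)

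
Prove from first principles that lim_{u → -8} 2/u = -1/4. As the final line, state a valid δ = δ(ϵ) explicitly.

Suppose ϵ > 0. We seek δ > 0 such that 0 < |u + 8| < δ implies |2/u + 1/4| < ϵ.
|2/u + 1/4| = 2·|-8 − u|/(8·|u|) = 2|u + 8|/(8|u|).
Restrict δ ≤ 4. Then |u + 8| < 4 gives |u| > 4, so 8|u| > 32.
Then |2/u + 1/4| < 2|u + 8|/32, which is < ϵ when |u + 8| < 16ϵ.
Take δ = min(4, 16ϵ). Then 0 < |u + 8| < δ gives both |u + 8| < 4 and |u + 8| < 16ϵ, so |2/u + 1/4| < ϵ.

δ = min(4, 16ϵ)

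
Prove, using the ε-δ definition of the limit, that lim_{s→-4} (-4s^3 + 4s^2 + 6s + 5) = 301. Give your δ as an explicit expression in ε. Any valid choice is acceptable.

Fix ε > 0. We want δ > 0 such that 0 < |s + 4| < δ implies |(-4s^3 + 4s^2 + 6s + 5) − 301| < ε.
(-4s^3 + 4s^2 + 6s + 5) − 301 = -4s^3 + 4s^2 + 6s - 296 = (s + 4)(-4s^2 + 20s - 74).
So |(-4s^3 + 4s^2 + 6s + 5) − 301| = |s + 4|·|-4s^2 + 20s - 74|.
Assume first that |s + 4| < 2, so |s| < 6. Then |-4s^2 + 20s - 74| ≤ 4·6^2 + 20·6 + 74 = 338.
Hence |(-4s^3 + 4s^2 + 6s + 5) − 301| ≤ 338|s + 4| < ε provided |s + 4| < ε/338.
Take δ = min(2, ε/338). Then 0 < |s + 4| < δ gives both |s + 4| < 2 and |s + 4| < ε/338, so |(-4s^3 + 4s^2 + 6s + 5) − 301| < ε.

δ = min(2, ε/338)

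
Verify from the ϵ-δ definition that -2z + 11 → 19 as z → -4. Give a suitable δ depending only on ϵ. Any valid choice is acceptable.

δ = ϵ/2

Let ϵ > 0. We need δ > 0 so that 0 < |z + 4| < δ implies |(-2z + 11) − 19| < ϵ.
|(-2z + 11) − 19| = |-2z - 8| = 2|z + 4|.
So 2|z + 4| < ϵ exactly when |z + 4| < ϵ/2.
Choosing δ = ϵ/2 gives |(-2z + 11) − 19| = 2|z + 4| < ϵ whenever |z + 4| < δ.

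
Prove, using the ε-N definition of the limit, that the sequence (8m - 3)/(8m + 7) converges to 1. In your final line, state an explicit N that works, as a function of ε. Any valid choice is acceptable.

Let ε > 0. For m ≥ 1, |(8m - 3)/(8m + 7) − 1| = |-80|/(8(8m + 7)) = 80/(8(8m + 7)).
Since 8m + 7 ≥ 8m for m ≥ 1, this is ≤ 80/(8·8m) = (5/4)/m.
So |(8m - 3)/(8m + 7) − 1| < ε whenever m > (5/4)/ε.
Take N = (5/4)/ε. If m > N then |(8m - 3)/(8m + 7) − 1| ≤ (5/4)/m < ε.

N = (5/4)/ε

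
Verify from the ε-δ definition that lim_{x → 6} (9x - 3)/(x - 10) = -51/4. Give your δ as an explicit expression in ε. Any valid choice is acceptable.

δ = min(2, (8/87)ε)

Suppose ε > 0. We want δ > 0 with 0 < |x − 6| < δ ⇒ |(9x - 3)/(x - 10) + 51/4| < ε.
Combining over a common denominator, (9x - 3)/(x - 10) + 51/4 = [(9x - 3)·(-4) − 51·(x - 10)] / [(-4)·(x - 10)] = -87(x − 6) / ((-4)(x - 10)).
So |(9x - 3)/(x - 10) + 51/4| = 87|x − 6| / (4·|x − 10|).
Require δ ≤ 2, so |x − 10| ≥ |-4| − |x − 6| > 4 − 2 = 2.
Hence |(9x - 3)/(x - 10) + 51/4| < 87|x − 6|/(4·2) = (87/8)|x − 6|, which is < ε once |x − 6| < (8/87)ε.
Take δ = min(2, (8/87)ε). Then 0 < |x − 6| < δ forces both bounds, so |(9x - 3)/(x - 10) + 51/4| < ε.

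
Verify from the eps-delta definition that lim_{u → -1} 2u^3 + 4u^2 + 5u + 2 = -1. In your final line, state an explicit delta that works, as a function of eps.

delta = min(2, eps/27)

Let eps > 0. We want delta > 0 such that 0 < |u + 1| < delta implies |(2u^3 + 4u^2 + 5u + 2) + 1| < eps.
(2u^3 + 4u^2 + 5u + 2) + 1 = 2u^3 + 4u^2 + 5u + 3 = (u + 1)(2u^2 + 2u + 3).
So |(2u^3 + 4u^2 + 5u + 2) + 1| = |u + 1|·|2u^2 + 2u + 3|.
Require delta ≤ 2. Then |u + 1| < 2 gives |u| < 3, and by the triangle inequality |2u^2 + 2u + 3| ≤ 2·3^2 + 2·3 + 3 = 27.
Hence |(2u^3 + 4u^2 + 5u + 2) + 1| ≤ 27|u + 1| < eps provided |u + 1| < eps/27.
Choosing delta = min(2, eps/27) ensures both conditions, hence |(2u^3 + 4u^2 + 5u + 2) + 1| < eps.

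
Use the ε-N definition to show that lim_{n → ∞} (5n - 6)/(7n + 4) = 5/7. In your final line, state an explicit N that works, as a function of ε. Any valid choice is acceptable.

Let ε > 0 be given. For n ≥ 1, |(5n - 6)/(7n + 4) − (5/7)| = |-62|/(7(7n + 4)) = 62/(7(7n + 4)).
Since 7n + 4 ≥ 7n for n ≥ 1, this is ≤ 62/(7·7n) = (62/49)/n.
So |(5n - 6)/(7n + 4) − (5/7)| < ε whenever n > (62/49)/ε.
Take N = (62/49)/ε. If n > N then |(5n - 6)/(7n + 4) − (5/7)| ≤ (62/49)/n < ε.

N = (62/49)/ε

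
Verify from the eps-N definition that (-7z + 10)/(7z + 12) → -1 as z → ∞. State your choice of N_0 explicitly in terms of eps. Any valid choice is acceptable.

N_0 = (22/7)/eps

Let eps > 0. We seek N_0 > 0 such that z > N_0 implies |(-7z + 10)/(7z + 12) + 1| < eps.
(-7z + 10)/(7z + 12) + 1 = (7(-7z + 10) − (-7)(7z + 12)) / (7(7z + 12)) = 154/(7(7z + 12)).
For z > 0 we have 7z + 12 > 7z, so |(-7z + 10)/(7z + 12) + 1| = 154/(7(7z + 12)) < 154/(7·7z) = (22/7)/z.
Thus |(-7z + 10)/(7z + 12) + 1| < eps whenever z > (22/7)/eps.
Take N_0 = (22/7)/eps. If z > N_0 then |(-7z + 10)/(7z + 12) + 1| < (22/7)/z < eps.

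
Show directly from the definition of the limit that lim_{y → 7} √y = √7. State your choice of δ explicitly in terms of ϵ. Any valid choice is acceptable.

δ = min(7, √7·ϵ)

Suppose ϵ > 0. We want δ > 0 such that 0 < |y − 7| < δ implies |√y − √7| < ϵ.
Multiplying by the conjugate, |√y − √7| = |y − 7|/(√y + √7).
Restrict δ ≤ 7 so that |y − 7| < 7 forces y > 0, and then √y + √7 > √7.
Hence |√y − √7| < |y − 7|/√7, which is < ϵ once |y − 7| < √7·ϵ.
Take δ = min(7, √7·ϵ). If 0 < |y − 7| < δ then y > 0 and |√y − √7| < |y − 7|/√7 < ϵ.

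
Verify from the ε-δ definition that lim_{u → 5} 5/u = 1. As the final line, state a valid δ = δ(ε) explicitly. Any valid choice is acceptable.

δ = min(5/2, (5/2)ε)

Suppose ε > 0. We seek δ > 0 such that 0 < |u − 5| < δ implies |5/u − 1| < ε.
|5/u − 1| = 5·|5 − u|/(5·|u|) = 5|u − 5|/(5|u|).
Require δ ≤ 5/2 so that |u| > 5 − 5/2 = 5/2, hence 5|u| > 25/2.
Then |5/u − 1| < 5|u − 5|/(25/2), which is < ε when |u − 5| < (5/2)ε.
Take δ = min(5/2, (5/2)ε). Then 0 < |u − 5| < δ gives both |u − 5| < 5/2 and |u − 5| < (5/2)ε, so |5/u − 1| < ε.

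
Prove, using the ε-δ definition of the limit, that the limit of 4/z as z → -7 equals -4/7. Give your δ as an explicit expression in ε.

Suppose ε > 0. We seek δ > 0 such that 0 < |z + 7| < δ implies |4/z + 4/7| < ε.
|4/z + 4/7| = 4·|-7 − z|/(7·|z|) = 4|z + 7|/(7|z|).
Restrict δ ≤ 7/2. Then |z + 7| < 7/2 gives |z| > 7/2, so 7|z| > 49/2.
Then |4/z + 4/7| < 4|z + 7|/(49/2), which is < ε when |z + 7| < (49/8)ε.
Take δ = min(7/2, (49/8)ε). Then 0 < |z + 7| < δ gives both |z + 7| < 7/2 and |z + 7| < (49/8)ε, so |4/z + 4/7| < ε.

δ = min(7/2, (49/8)ε)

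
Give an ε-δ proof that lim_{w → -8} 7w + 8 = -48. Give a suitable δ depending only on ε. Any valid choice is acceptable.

δ = ε/7

Let ε > 0. We need δ > 0 so that 0 < |w + 8| < δ implies |(7w + 8) + 48| < ε.
|(7w + 8) + 48| = |7w + 56| = 7|w + 8|.
So 7|w + 8| < ε exactly when |w + 8| < ε/7.
Take δ = ε/7. If 0 < |w + 8| < δ then |(7w + 8) + 48| = 7|w + 8| < 7·(ε/7) = ε.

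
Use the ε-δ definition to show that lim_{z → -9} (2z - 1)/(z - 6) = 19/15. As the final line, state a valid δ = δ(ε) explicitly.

δ = min(15/2, (225/22)ε)

Let ε > 0. We want δ > 0 with 0 < |z + 9| < δ ⇒ |(2z - 1)/(z - 6) − (19/15)| < ε.
Combining over a common denominator, (2z - 1)/(z - 6) − (19/15) = [(2z - 1)·(-15) − (-19)·(z - 6)] / [(-15)·(z - 6)] = -11(z + 9) / ((-15)(z - 6)).
So |(2z - 1)/(z - 6) − (19/15)| = 11|z + 9| / (15·|z − 6|).
Restrict δ ≤ 15/2. Then |z + 9| < 15/2 gives |z − 6| = |(z + 9) + (-15)| ≥ 15 − 15/2 = 15/2.
Hence |(2z - 1)/(z - 6) − (19/15)| < 11|z + 9|/(15·(15/2)) = (22/225)|z + 9|, which is < ε once |z + 9| < (225/22)ε.
Take δ = min(15/2, (225/22)ε). Then 0 < |z + 9| < δ forces both bounds, so |(2z - 1)/(z - 6) − (19/15)| < ε.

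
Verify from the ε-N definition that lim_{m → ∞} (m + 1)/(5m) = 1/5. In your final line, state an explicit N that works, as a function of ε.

Fix ε > 0. For m ≥ 1, |(m + 1)/(5m) − (1/5)| = |5|/(5(5m)) = 5/(5(5m)).
Since 5m ≥ 5m for m ≥ 1, this is ≤ 5/(5·5m) = (1/5)/m.
So |(m + 1)/(5m) − (1/5)| < ε whenever m > (1/5)/ε.
Take N = (1/5)/ε. If m > N then |(m + 1)/(5m) − (1/5)| ≤ (1/5)/m < ε.

N = (1/5)/ε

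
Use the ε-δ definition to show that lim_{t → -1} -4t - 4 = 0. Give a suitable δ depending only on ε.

δ = ε/4

Let ε > 0. We need δ > 0 so that 0 < |t + 1| < δ implies |(-4t - 4)| < ε.
|(-4t - 4)| = |-4t - 4| = 4|t + 1|.
Thus it suffices that |t + 1| < ε/4.
Choosing δ = ε/4 gives |(-4t - 4)| = 4|t + 1| < ε whenever |t + 1| < δ.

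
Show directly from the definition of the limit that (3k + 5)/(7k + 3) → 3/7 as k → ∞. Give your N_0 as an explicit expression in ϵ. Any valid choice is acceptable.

Suppose ϵ > 0. For k ≥ 1, |(3k + 5)/(7k + 3) − (3/7)| = |26|/(7(7k + 3)) = 26/(7(7k + 3)).
Since 7k + 3 ≥ 7k for k ≥ 1, this is ≤ 26/(7·7k) = (26/49)/k.
So |(3k + 5)/(7k + 3) − (3/7)| < ϵ whenever k > (26/49)/ϵ.
Take N_0 = (26/49)/ϵ. If k > N_0 then |(3k + 5)/(7k + 3) − (3/7)| ≤ (26/49)/k < ϵ.

N_0 = (26/49)/ϵ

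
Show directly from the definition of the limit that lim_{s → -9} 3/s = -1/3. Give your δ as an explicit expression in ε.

δ = min(9/2, (27/2)ε)

Fix ε > 0. We seek δ > 0 such that 0 < |s + 9| < δ implies |3/s + 1/3| < ε.
|3/s + 1/3| = 3·|-9 − s|/(9·|s|) = 3|s + 9|/(9|s|).
Restrict δ ≤ 9/2. Then |s + 9| < 9/2 gives |s| > 9/2, so 9|s| > 81/2.
Then |3/s + 1/3| < 3|s + 9|/(81/2), which is < ε when |s + 9| < (27/2)ε.
Take δ = min(9/2, (27/2)ε). Then 0 < |s + 9| < δ gives both |s + 9| < 9/2 and |s + 9| < (27/2)ε, so |3/s + 1/3| < ε.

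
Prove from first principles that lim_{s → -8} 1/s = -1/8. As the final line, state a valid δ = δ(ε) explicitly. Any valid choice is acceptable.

δ = min(4, 32ε)

Fix ε > 0. We seek δ > 0 such that 0 < |s + 8| < δ implies |1/s + 1/8| < ε.
|1/s + 1/8| = |-8 − s|/(8·|s|) = |s + 8|/(8|s|).
Require δ ≤ 4 so that |s| > 8 − 4 = 4, hence 8|s| > 32.
Then |1/s + 1/8| < |s + 8|/32, which is < ε when |s + 8| < 32ε.
Take δ = min(4, 32ε). Then 0 < |s + 8| < δ gives both |s + 8| < 4 and |s + 8| < 32ε, so |1/s + 1/8| < ε.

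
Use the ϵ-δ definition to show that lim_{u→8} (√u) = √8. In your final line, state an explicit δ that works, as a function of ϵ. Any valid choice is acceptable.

δ = min(8, √8·ϵ)

Suppose ϵ > 0. We want δ > 0 such that 0 < |u − 8| < δ implies |√u − √8| < ϵ.
Multiplying by the conjugate, |√u − √8| = |u − 8|/(√u + √8).
Restrict δ ≤ 8 so that |u − 8| < 8 forces u > 0, and then √u + √8 > √8.
Hence |√u − √8| < |u − 8|/√8, which is < ϵ once |u − 8| < √8·ϵ.
Take δ = min(8, √8·ϵ). If 0 < |u − 8| < δ then u > 0 and |√u − √8| < |u − 8|/√8 < ϵ.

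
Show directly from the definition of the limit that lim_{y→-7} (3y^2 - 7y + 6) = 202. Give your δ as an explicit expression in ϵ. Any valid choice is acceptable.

δ = min(1, ϵ/52)

Let ϵ > 0. We want δ > 0 such that 0 < |y + 7| < δ implies |(3y^2 - 7y + 6) − 202| < ϵ.
(3y^2 - 7y + 6) − 202 = 3y^2 - 7y - 196 = (y + 7)(3y - 28).
So |(3y^2 - 7y + 6) − 202| = |y + 7|·|3y - 28|.
Assume first that |y + 7| < 1, so |y| < 8. Then |3y - 28| ≤ 3·8 + 28 = 52.
Hence |(3y^2 - 7y + 6) − 202| ≤ 52|y + 7| < ϵ provided |y + 7| < ϵ/52.
Take δ = min(1, ϵ/52). Then 0 < |y + 7| < δ gives both |y + 7| < 1 and |y + 7| < ϵ/52, so |(3y^2 - 7y + 6) − 202| < ϵ.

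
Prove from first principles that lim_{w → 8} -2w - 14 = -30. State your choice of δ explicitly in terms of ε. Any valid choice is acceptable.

δ = ε/2

Fix ε > 0. We need δ > 0 so that 0 < |w − 8| < δ implies |(-2w - 14) + 30| < ε.
|(-2w - 14) + 30| = |-2w + 16| = 2|w − 8|.
Thus it suffices that |w − 8| < ε/2.
Take δ = ε/2. If 0 < |w − 8| < δ then |(-2w - 14) + 30| = 2|w − 8| < 2·(ε/2) = ε.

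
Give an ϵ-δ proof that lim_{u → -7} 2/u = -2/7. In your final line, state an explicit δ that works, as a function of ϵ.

δ = min(7/2, (49/4)ϵ)

Let ϵ > 0. We seek δ > 0 such that 0 < |u + 7| < δ implies |2/u + 2/7| < ϵ.
|2/u + 2/7| = 2·|-7 − u|/(7·|u|) = 2|u + 7|/(7|u|).
Restrict δ ≤ 7/2. Then |u + 7| < 7/2 gives |u| > 7/2, so 7|u| > 49/2.
Then |2/u + 2/7| < 2|u + 7|/(49/2), which is < ϵ when |u + 7| < (49/4)ϵ.
Take δ = min(7/2, (49/4)ϵ). Then 0 < |u + 7| < δ gives both |u + 7| < 7/2 and |u + 7| < (49/4)ϵ, so |2/u + 2/7| < ϵ.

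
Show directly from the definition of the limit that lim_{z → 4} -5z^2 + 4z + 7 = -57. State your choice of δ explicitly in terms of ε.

Let ε > 0. We want δ > 0 such that 0 < |z − 4| < δ implies |(-5z^2 + 4z + 7) + 57| < ε.
(-5z^2 + 4z + 7) + 57 = -5z^2 + 4z + 64 = (z − 4)(-5z - 16).
So |(-5z^2 + 4z + 7) + 57| = |z − 4|·|-5z - 16|.
Assume first that |z − 4| < 1, so |z| < 5. Then |-5z - 16| ≤ 5·5 + 16 = 41.
Hence |(-5z^2 + 4z + 7) + 57| ≤ 41|z − 4| < ε provided |z − 4| < ε/41.
Take δ = min(1, ε/41). Then 0 < |z − 4| < δ gives both |z − 4| < 1 and |z − 4| < ε/41, so |(-5z^2 + 4z + 7) + 57| < ε.

δ = min(1, ε/41)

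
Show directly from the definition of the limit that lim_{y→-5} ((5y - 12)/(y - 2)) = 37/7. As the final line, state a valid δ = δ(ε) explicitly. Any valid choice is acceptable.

δ = min(7/2, (49/4)ε)

Let ε > 0. We want δ > 0 with 0 < |y + 5| < δ ⇒ |(5y - 12)/(y - 2) − (37/7)| < ε.
Combining over a common denominator, (5y - 12)/(y - 2) − (37/7) = [(5y - 12)·(-7) − (-37)·(y - 2)] / [(-7)·(y - 2)] = 2(y + 5) / ((-7)(y - 2)).
So |(5y - 12)/(y - 2) − (37/7)| = 2|y + 5| / (7·|y − 2|).
Restrict δ ≤ 7/2. Then |y + 5| < 7/2 gives |y − 2| = |(y + 5) + (-7)| ≥ 7 − 7/2 = 7/2.
Hence |(5y - 12)/(y - 2) − (37/7)| < 2|y + 5|/(7·(7/2)) = (4/49)|y + 5|, which is < ε once |y + 5| < (49/4)ε.
Take δ = min(7/2, (49/4)ε). Then 0 < |y + 5| < δ forces both bounds, so |(5y - 12)/(y - 2) − (37/7)| < ε.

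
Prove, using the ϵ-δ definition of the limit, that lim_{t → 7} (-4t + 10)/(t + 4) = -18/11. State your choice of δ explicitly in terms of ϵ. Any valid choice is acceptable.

δ = min(11/2, (121/52)ϵ)

Let ϵ > 0. We want δ > 0 with 0 < |t − 7| < δ ⇒ |(-4t + 10)/(t + 4) + 18/11| < ϵ.
Combining over a common denominator, (-4t + 10)/(t + 4) + 18/11 = [(-4t + 10)·11 − (-18)·(t + 4)] / [11·(t + 4)] = -26(t − 7) / (11(t + 4)).
So |(-4t + 10)/(t + 4) + 18/11| = 26|t − 7| / (11·|t + 4|).
Require δ ≤ 11/2, so |t + 4| ≥ |11| − |t − 7| > 11 − 11/2 = 11/2.
Hence |(-4t + 10)/(t + 4) + 18/11| < 26|t − 7|/(11·(11/2)) = (52/121)|t − 7|, which is < ϵ once |t − 7| < (121/52)ϵ.
Take δ = min(11/2, (121/52)ϵ). Then 0 < |t − 7| < δ forces both bounds, so |(-4t + 10)/(t + 4) + 18/11| < ϵ.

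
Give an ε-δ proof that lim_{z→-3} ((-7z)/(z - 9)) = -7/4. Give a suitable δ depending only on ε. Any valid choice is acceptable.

Suppose ε > 0. We want δ > 0 with 0 < |z + 3| < δ ⇒ |(-7z)/(z - 9) + 7/4| < ε.
Combining over a common denominator, (-7z)/(z - 9) + 7/4 = [(-7z)·(-12) − 21·(z - 9)] / [(-12)·(z - 9)] = 63(z + 3) / ((-12)(z - 9)).
So |(-7z)/(z - 9) + 7/4| = 63|z + 3| / (12·|z − 9|).
Require δ ≤ 6, so |z − 9| ≥ |-12| − |z + 3| > 12 − 6 = 6.
Hence |(-7z)/(z - 9) + 7/4| < 63|z + 3|/(12·6) = (7/8)|z + 3|, which is < ε once |z + 3| < (8/7)ε.
Take δ = min(6, (8/7)ε). Then 0 < |z + 3| < δ forces both bounds, so |(-7z)/(z - 9) + 7/4| < ε.

δ = min(6, (8/7)ε)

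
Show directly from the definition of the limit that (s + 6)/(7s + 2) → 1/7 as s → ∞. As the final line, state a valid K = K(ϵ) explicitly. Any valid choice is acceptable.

K = (40/49)/ϵ

Let ϵ > 0. We seek K > 0 such that s > K implies |(s + 6)/(7s + 2) − (1/7)| < ϵ.
(s + 6)/(7s + 2) − (1/7) = (7(s + 6) − (7s + 2)) / (7(7s + 2)) = 40/(7(7s + 2)).
For s > 0 we have 7s + 2 > 7s, so |(s + 6)/(7s + 2) − (1/7)| = 40/(7(7s + 2)) < 40/(7·7s) = (40/49)/s.
Thus |(s + 6)/(7s + 2) − (1/7)| < ϵ whenever s > (40/49)/ϵ.
Take K = (40/49)/ϵ. If s > K then |(s + 6)/(7s + 2) − (1/7)| < (40/49)/s < ϵ.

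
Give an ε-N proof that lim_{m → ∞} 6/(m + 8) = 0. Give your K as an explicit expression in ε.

Suppose ε > 0. For m ≥ 1, |6/(m + 8) − 0| = 6/(m + 8) ≤ 6/m.
We need 6/m < ε, i.e. m > 6/ε.
Take K = 6/ε. If m > K then |6/(m + 8)| ≤ 6/m < ε.

K = 6/ε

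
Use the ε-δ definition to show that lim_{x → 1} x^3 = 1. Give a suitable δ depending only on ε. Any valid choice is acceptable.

δ = min(1, ε/7)

Let ε > 0. We seek δ > 0 with 0 < |x − 1| < δ ⇒ |x^3 − 1| < ε.
Factor: x^3 − 1 = (x − 1)(x^2 + x + 1), so |x^3 − 1| = |x − 1|·|x^2 + x + 1|.
Impose δ ≤ 1 so that |x| < 2; then |x^2 + x + 1| ≤ 7.
Hence |x^3 − 1| ≤ 7|x − 1|, which is < ε once |x − 1| < ε/7.
Take δ = min(1, ε/7). If 0 < |x − 1| < δ then both bounds hold and |x^3 − 1| ≤ 7|x − 1| < 7·(ε/7) = ε.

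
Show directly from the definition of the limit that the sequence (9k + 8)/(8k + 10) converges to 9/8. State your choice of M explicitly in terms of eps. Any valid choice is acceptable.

Suppose eps > 0. For k ≥ 1, |(9k + 8)/(8k + 10) − (9/8)| = |-26|/(8(8k + 10)) = 26/(8(8k + 10)).
Since 8k + 10 ≥ 8k for k ≥ 1, this is ≤ 26/(8·8k) = (13/32)/k.
So |(9k + 8)/(8k + 10) − (9/8)| < eps whenever k > (13/32)/eps.
Take M = (13/32)/eps. If k > M then |(9k + 8)/(8k + 10) − (9/8)| ≤ (13/32)/k < eps.

M = (13/32)/eps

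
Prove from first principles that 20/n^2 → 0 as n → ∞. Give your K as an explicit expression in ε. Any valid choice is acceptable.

Let ε > 0 be given. For n ≥ 1, |20/n^2 − 0| = 20/n^2.
20/n^2 < ε ⇔ n^2 > 20/ε ⇔ n > (20/ε)^{1/2}.
Take K = (20/ε)^{1/2}. Then n > K implies 20/n^2 < ε.

K = (20/ε)^{1/2}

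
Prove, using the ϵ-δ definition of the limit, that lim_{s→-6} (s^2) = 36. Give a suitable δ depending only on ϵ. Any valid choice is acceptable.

δ = min(2, ϵ/14)

Fix ϵ > 0. We seek δ > 0 with 0 < |s + 6| < δ ⇒ |s^2 − 36| < ϵ.
Factor: s^2 − 36 = (s + 6)(s - 6), so |s^2 − 36| = |s + 6|·|s - 6|.
Restrict δ ≤ 2. Then |s + 6| < 2 gives |s| < 8, so by the triangle inequality |s - 6| ≤ 8 + 6 = 14.
Hence |s^2 − 36| ≤ 14|s + 6|, which is < ϵ once |s + 6| < ϵ/14.
Take δ = min(2, ϵ/14). If 0 < |s + 6| < δ then both bounds hold and |s^2 − 36| ≤ 14|s + 6| < 14·(ϵ/14) = ϵ.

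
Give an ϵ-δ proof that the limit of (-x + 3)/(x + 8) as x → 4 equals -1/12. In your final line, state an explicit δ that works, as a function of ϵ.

δ = min(6, (72/11)ϵ)

Let ϵ > 0 be given. We want δ > 0 with 0 < |x − 4| < δ ⇒ |(-x + 3)/(x + 8) + 1/12| < ϵ.
Combining over a common denominator, (-x + 3)/(x + 8) + 1/12 = [(-x + 3)·12 − (-1)·(x + 8)] / [12·(x + 8)] = -11(x − 4) / (12(x + 8)).
So |(-x + 3)/(x + 8) + 1/12| = 11|x − 4| / (12·|x + 8|).
Require δ ≤ 6, so |x + 8| ≥ |12| − |x − 4| > 12 − 6 = 6.
Hence |(-x + 3)/(x + 8) + 1/12| < 11|x − 4|/(12·6) = (11/72)|x − 4|, which is < ϵ once |x − 4| < (72/11)ϵ.
Take δ = min(6, (72/11)ϵ). Then 0 < |x − 4| < δ forces both bounds, so |(-x + 3)/(x + 8) + 1/12| < ϵ.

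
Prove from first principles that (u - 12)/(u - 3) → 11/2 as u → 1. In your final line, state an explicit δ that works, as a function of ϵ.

Suppose ϵ > 0. We want δ > 0 with 0 < |u − 1| < δ ⇒ |(u - 12)/(u - 3) − (11/2)| < ϵ.
Combining over a common denominator, (u - 12)/(u - 3) − (11/2) = [(u - 12)·(-2) − (-11)·(u - 3)] / [(-2)·(u - 3)] = 9(u − 1) / ((-2)(u - 3)).
So |(u - 12)/(u - 3) − (11/2)| = 9|u − 1| / (2·|u − 3|).
Require δ ≤ 1, so |u − 3| ≥ |-2| − |u − 1| > 2 − 1 = 1.
Hence |(u - 12)/(u - 3) − (11/2)| < 9|u − 1|/(2·1) = (9/2)|u − 1|, which is < ϵ once |u − 1| < (2/9)ϵ.
Take δ = min(1, (2/9)ϵ). Then 0 < |u − 1| < δ forces both bounds, so |(u - 12)/(u - 3) − (11/2)| < ϵ.

δ = min(1, (2/9)ϵ)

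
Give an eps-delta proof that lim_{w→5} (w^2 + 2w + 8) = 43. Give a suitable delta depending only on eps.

Fix eps > 0. We want delta > 0 such that 0 < |w − 5| < delta implies |(w^2 + 2w + 8) − 43| < eps.
(w^2 + 2w + 8) − 43 = w^2 + 2w - 35 = (w − 5)(w + 7).
So |(w^2 + 2w + 8) − 43| = |w − 5|·|w + 7|.
Assume first that |w − 5| < 1, so |w| < 6. Then |w + 7| ≤ 6 + 7 = 13.
Hence |(w^2 + 2w + 8) − 43| ≤ 13|w − 5| < eps provided |w − 5| < eps/13.
Choosing delta = min(1, eps/13) ensures both conditions, hence |(w^2 + 2w + 8) − 43| < eps.

delta = min(1, eps/13)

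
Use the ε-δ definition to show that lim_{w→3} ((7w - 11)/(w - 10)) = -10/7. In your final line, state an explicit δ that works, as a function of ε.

δ = min(7/2, (49/118)ε)

Suppose ε > 0. We want δ > 0 with 0 < |w − 3| < δ ⇒ |(7w - 11)/(w - 10) + 10/7| < ε.
Combining over a common denominator, (7w - 11)/(w - 10) + 10/7 = [(7w - 11)·(-7) − 10·(w - 10)] / [(-7)·(w - 10)] = -59(w − 3) / ((-7)(w - 10)).
So |(7w - 11)/(w - 10) + 10/7| = 59|w − 3| / (7·|w − 10|).
Require δ ≤ 7/2, so |w − 10| ≥ |-7| − |w − 3| > 7 − 7/2 = 7/2.
Hence |(7w - 11)/(w - 10) + 10/7| < 59|w − 3|/(7·(7/2)) = (118/49)|w − 3|, which is < ε once |w − 3| < (49/118)ε.
Take δ = min(7/2, (49/118)ε). Then 0 < |w − 3| < δ forces both bounds, so |(7w - 11)/(w - 10) + 10/7| < ε.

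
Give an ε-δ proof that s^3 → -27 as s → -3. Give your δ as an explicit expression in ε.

δ = min(1, ε/37)

Fix ε > 0. We seek δ > 0 with 0 < |s + 3| < δ ⇒ |s^3 + 27| < ε.
Factor: s^3 + 27 = (s + 3)(s^2 - 3s + 9), so |s^3 + 27| = |s + 3|·|s^2 - 3s + 9|.
Impose δ ≤ 1 so that |s| < 4; then |s^2 - 3s + 9| ≤ 37.
Hence |s^3 + 27| ≤ 37|s + 3|, which is < ε once |s + 3| < ε/37.
Take δ = min(1, ε/37). If 0 < |s + 3| < δ then both bounds hold and |s^3 + 27| ≤ 37|s + 3| < 37·(ε/37) = ε.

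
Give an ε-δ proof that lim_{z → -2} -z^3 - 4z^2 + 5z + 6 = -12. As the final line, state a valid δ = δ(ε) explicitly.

δ = min(2, ε/33)

Fix ε > 0. We want δ > 0 such that 0 < |z + 2| < δ implies |(-z^3 - 4z^2 + 5z + 6) + 12| < ε.
(-z^3 - 4z^2 + 5z + 6) + 12 = -z^3 - 4z^2 + 5z + 18 = (z + 2)(-z^2 - 2z + 9).
So |(-z^3 - 4z^2 + 5z + 6) + 12| = |z + 2|·|-z^2 - 2z + 9|.
Require δ ≤ 2. Then |z + 2| < 2 gives |z| < 4, and by the triangle inequality |-z^2 - 2z + 9| ≤ 4^2 + 2·4 + 9 = 33.
Hence |(-z^3 - 4z^2 + 5z + 6) + 12| ≤ 33|z + 2| < ε provided |z + 2| < ε/33.
Choosing δ = min(2, ε/33) ensures both conditions, hence |(-z^3 - 4z^2 + 5z + 6) + 12| < ε.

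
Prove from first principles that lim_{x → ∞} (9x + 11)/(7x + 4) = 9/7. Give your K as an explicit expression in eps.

Let eps > 0 be given. We seek K > 0 such that x > K implies |(9x + 11)/(7x + 4) − (9/7)| < eps.
(9x + 11)/(7x + 4) − (9/7) = (7(9x + 11) − 9(7x + 4)) / (7(7x + 4)) = 41/(7(7x + 4)).
For x > 0 we have 7x + 4 > 7x, so |(9x + 11)/(7x + 4) − (9/7)| = 41/(7(7x + 4)) < 41/(7·7x) = (41/49)/x.
Thus |(9x + 11)/(7x + 4) − (9/7)| < eps whenever x > (41/49)/eps.
Take K = (41/49)/eps. If x > K then |(9x + 11)/(7x + 4) − (9/7)| < (41/49)/x < eps.

K = (41/49)/eps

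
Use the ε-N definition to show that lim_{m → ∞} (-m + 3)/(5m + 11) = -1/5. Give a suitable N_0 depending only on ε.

Suppose ε > 0. For m ≥ 1, |(-m + 3)/(5m + 11) + 1/5| = |26|/(5(5m + 11)) = 26/(5(5m + 11)).
Since 5m + 11 ≥ 5m for m ≥ 1, this is ≤ 26/(5·5m) = (26/25)/m.
So |(-m + 3)/(5m + 11) + 1/5| < ε whenever m > (26/25)/ε.
Take N_0 = (26/25)/ε. If m > N_0 then |(-m + 3)/(5m + 11) + 1/5| ≤ (26/25)/m < ε.

N_0 = (26/25)/ε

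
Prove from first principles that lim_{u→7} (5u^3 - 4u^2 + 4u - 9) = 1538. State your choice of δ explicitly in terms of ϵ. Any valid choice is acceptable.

δ = min(1, ϵ/789)

Let ϵ > 0. We want δ > 0 such that 0 < |u − 7| < δ implies |(5u^3 - 4u^2 + 4u - 9) − 1538| < ϵ.
(5u^3 - 4u^2 + 4u - 9) − 1538 = 5u^3 - 4u^2 + 4u - 1547 = (u − 7)(5u^2 + 31u + 221).
So |(5u^3 - 4u^2 + 4u - 9) − 1538| = |u − 7|·|5u^2 + 31u + 221|.
Assume first that |u − 7| < 1, so |u| < 8. Then |5u^2 + 31u + 221| ≤ 5·8^2 + 31·8 + 221 = 789.
Hence |(5u^3 - 4u^2 + 4u - 9) − 1538| ≤ 789|u − 7| < ϵ provided |u − 7| < ϵ/789.
Take δ = min(1, ϵ/789). Then 0 < |u − 7| < δ gives both |u − 7| < 1 and |u − 7| < ϵ/789, so |(5u^3 - 4u^2 + 4u - 9) − 1538| < ϵ.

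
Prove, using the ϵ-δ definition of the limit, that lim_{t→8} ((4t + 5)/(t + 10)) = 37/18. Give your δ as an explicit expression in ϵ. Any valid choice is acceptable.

δ = min(9, (162/35)ϵ)

Let ϵ > 0. We want δ > 0 with 0 < |t − 8| < δ ⇒ |(4t + 5)/(t + 10) − (37/18)| < ϵ.
Combining over a common denominator, (4t + 5)/(t + 10) − (37/18) = [(4t + 5)·18 − 37·(t + 10)] / [18·(t + 10)] = 35(t − 8) / (18(t + 10)).
So |(4t + 5)/(t + 10) − (37/18)| = 35|t − 8| / (18·|t + 10|).
Restrict δ ≤ 9. Then |t − 8| < 9 gives |t + 10| = |(t − 8) + 18| ≥ 18 − 9 = 9.
Hence |(4t + 5)/(t + 10) − (37/18)| < 35|t − 8|/(18·9) = (35/162)|t − 8|, which is < ϵ once |t − 8| < (162/35)ϵ.
Take δ = min(9, (162/35)ϵ). Then 0 < |t − 8| < δ forces both bounds, so |(4t + 5)/(t + 10) − (37/18)| < ϵ.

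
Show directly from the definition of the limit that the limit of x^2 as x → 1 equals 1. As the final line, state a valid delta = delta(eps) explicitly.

Let eps > 0 be given. We seek delta > 0 with 0 < |x − 1| < delta ⇒ |x^2 − 1| < eps.
Factor: x^2 − 1 = (x − 1)(x + 1), so |x^2 − 1| = |x − 1|·|x + 1|.
Impose delta ≤ 2 so that |x| < 3; then |x + 1| ≤ 4.
Hence |x^2 − 1| ≤ 4|x − 1|, which is < eps once |x − 1| < eps/4.
Take delta = min(2, eps/4). If 0 < |x − 1| < delta then both bounds hold and |x^2 − 1| ≤ 4|x − 1| < 4·(eps/4) = eps.

delta = min(2, eps/4)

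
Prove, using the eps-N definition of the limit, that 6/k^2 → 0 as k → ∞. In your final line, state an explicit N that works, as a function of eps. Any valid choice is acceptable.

Let eps > 0. For k ≥ 1, |6/k^2 − 0| = 6/k^2.
6/k^2 < eps ⇔ k^2 > 6/eps ⇔ k > (6/eps)^{1/2}.
Take N = (6/eps)^{1/2}. Then k > N implies 6/k^2 < eps.

N = (6/eps)^{1/2}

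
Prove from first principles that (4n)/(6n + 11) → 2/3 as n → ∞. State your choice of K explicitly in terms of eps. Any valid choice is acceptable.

K = (11/9)/eps

Fix eps > 0. For n ≥ 1, |(4n)/(6n + 11) − (2/3)| = |-44|/(6(6n + 11)) = 44/(6(6n + 11)).
Since 6n + 11 ≥ 6n for n ≥ 1, this is ≤ 44/(6·6n) = (11/9)/n.
So |(4n)/(6n + 11) − (2/3)| < eps whenever n > (11/9)/eps.
Take K = (11/9)/eps. If n > K then |(4n)/(6n + 11) − (2/3)| ≤ (11/9)/n < eps.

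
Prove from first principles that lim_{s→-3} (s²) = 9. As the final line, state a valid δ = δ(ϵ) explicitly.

δ = min(1, ϵ/7)

Let ϵ > 0. We seek δ > 0 with 0 < |s + 3| < δ ⇒ |s² − 9| < ϵ.
Factor: s² − 9 = (s + 3)(s - 3), so |s² − 9| = |s + 3|·|s - 3|.
Impose δ ≤ 1 so that |s| < 4; then |s - 3| ≤ 7.
Hence |s² − 9| ≤ 7|s + 3|, which is < ϵ once |s + 3| < ϵ/7.
Take δ = min(1, ϵ/7). If 0 < |s + 3| < δ then both bounds hold and |s² − 9| ≤ 7|s + 3| < 7·(ϵ/7) = ϵ.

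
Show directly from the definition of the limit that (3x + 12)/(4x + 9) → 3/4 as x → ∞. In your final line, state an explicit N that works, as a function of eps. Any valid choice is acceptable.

N = (21/16)/eps

Fix eps > 0. We seek N > 0 such that x > N implies |(3x + 12)/(4x + 9) − (3/4)| < eps.
(3x + 12)/(4x + 9) − (3/4) = (4(3x + 12) − 3(4x + 9)) / (4(4x + 9)) = 21/(4(4x + 9)).
For x > 0 we have 4x + 9 > 4x, so |(3x + 12)/(4x + 9) − (3/4)| = 21/(4(4x + 9)) < 21/(4·4x) = (21/16)/x.
Thus |(3x + 12)/(4x + 9) − (3/4)| < eps whenever x > (21/16)/eps.
Take N = (21/16)/eps. If x > N then |(3x + 12)/(4x + 9) − (3/4)| < (21/16)/x < eps.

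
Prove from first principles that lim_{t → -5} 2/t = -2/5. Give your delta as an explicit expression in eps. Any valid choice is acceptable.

Fix eps > 0. We seek delta > 0 such that 0 < |t + 5| < delta implies |2/t + 2/5| < eps.
|2/t + 2/5| = 2·|-5 − t|/(5·|t|) = 2|t + 5|/(5|t|).
Restrict delta ≤ 5/2. Then |t + 5| < 5/2 gives |t| > 5/2, so 5|t| > 25/2.
Then |2/t + 2/5| < 2|t + 5|/(25/2), which is < eps when |t + 5| < (25/4)eps.
Take delta = min(5/2, (25/4)eps). Then 0 < |t + 5| < delta gives both |t + 5| < 5/2 and |t + 5| < (25/4)eps, so |2/t + 2/5| < eps.

delta = min(5/2, (25/4)eps)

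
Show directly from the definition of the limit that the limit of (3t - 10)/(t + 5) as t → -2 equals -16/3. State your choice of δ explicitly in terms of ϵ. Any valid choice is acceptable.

δ = min(3/2, (9/50)ϵ)

Suppose ϵ > 0. We want δ > 0 with 0 < |t + 2| < δ ⇒ |(3t - 10)/(t + 5) + 16/3| < ϵ.
Combining over a common denominator, (3t - 10)/(t + 5) + 16/3 = [(3t - 10)·3 − (-16)·(t + 5)] / [3·(t + 5)] = 25(t + 2) / (3(t + 5)).
So |(3t - 10)/(t + 5) + 16/3| = 25|t + 2| / (3·|t + 5|).
Restrict δ ≤ 3/2. Then |t + 2| < 3/2 gives |t + 5| = |(t + 2) + 3| ≥ 3 − 3/2 = 3/2.
Hence |(3t - 10)/(t + 5) + 16/3| < 25|t + 2|/(3·(3/2)) = (50/9)|t + 2|, which is < ϵ once |t + 2| < (9/50)ϵ.
Take δ = min(3/2, (9/50)ϵ). Then 0 < |t + 2| < δ forces both bounds, so |(3t - 10)/(t + 5) + 16/3| < ϵ.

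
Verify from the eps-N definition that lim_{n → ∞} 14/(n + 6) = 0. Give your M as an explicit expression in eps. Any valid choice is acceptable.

M = 14/eps

Fix eps > 0. For n ≥ 1, |14/(n + 6) − 0| = 14/(n + 6) ≤ 14/n.
We need 14/n < eps, i.e. n > 14/eps.
Take M = 14/eps. If n > M then |14/(n + 6)| ≤ 14/n < eps.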